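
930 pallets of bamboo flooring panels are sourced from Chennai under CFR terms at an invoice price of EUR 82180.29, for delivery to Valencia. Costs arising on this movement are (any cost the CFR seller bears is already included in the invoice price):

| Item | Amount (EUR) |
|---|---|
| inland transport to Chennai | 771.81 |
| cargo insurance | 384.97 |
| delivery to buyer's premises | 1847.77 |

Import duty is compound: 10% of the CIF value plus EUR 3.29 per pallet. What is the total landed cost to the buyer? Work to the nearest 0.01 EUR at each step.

Total landed cost: EUR 95729.26

CFR: the seller pays costs through ocean freight to the destination port, but not insurance.
Already in the invoice (seller's account under CFR): inland to port — exclude.
CIF value = CFR price + insurance = 82180.29 + 384.97 = 82565.26
Ad valorem component: 82565.26 × 10% = 8256.53
Specific component: 930 × 3.29 = 3059.70
Import duty = 8256.53 + 3059.70 = 11316.23
Buyer bears: insurance 384.97 + delivery 1847.77 + duty 11316.23 = 13548.97
Landed cost = invoice 82180.29 + 13548.97 = 95729.26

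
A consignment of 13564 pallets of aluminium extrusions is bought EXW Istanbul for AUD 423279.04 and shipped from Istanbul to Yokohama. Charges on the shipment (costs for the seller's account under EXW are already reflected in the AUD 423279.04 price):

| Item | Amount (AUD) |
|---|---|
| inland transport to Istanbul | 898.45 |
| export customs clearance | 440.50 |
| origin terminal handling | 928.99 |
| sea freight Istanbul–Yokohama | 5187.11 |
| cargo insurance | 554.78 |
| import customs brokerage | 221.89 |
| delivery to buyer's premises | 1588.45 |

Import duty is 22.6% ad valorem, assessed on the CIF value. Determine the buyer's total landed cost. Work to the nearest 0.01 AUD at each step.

EXW: the seller makes goods available at their premises; the buyer bears all onward costs.
CIF value = EXW price + inland to port + export clearance + origin terminal + freight + insurance = 423279.04 + 898.45 + 440.50 + 928.99 + 5187.11 + 554.78 = 431288.87
Import duty = 431288.87 × 22.6% = 97471.28
Buyer bears: inland to port 898.45 + export clearance 440.50 + origin terminal 928.99 + freight 5187.11 + insurance 554.78 + brokerage 221.89 + delivery 1588.45 + duty 97471.28 = 107291.45
Landed cost = invoice 423279.04 + 107291.45 = 530570.49

Total landed cost: AUD 530570.49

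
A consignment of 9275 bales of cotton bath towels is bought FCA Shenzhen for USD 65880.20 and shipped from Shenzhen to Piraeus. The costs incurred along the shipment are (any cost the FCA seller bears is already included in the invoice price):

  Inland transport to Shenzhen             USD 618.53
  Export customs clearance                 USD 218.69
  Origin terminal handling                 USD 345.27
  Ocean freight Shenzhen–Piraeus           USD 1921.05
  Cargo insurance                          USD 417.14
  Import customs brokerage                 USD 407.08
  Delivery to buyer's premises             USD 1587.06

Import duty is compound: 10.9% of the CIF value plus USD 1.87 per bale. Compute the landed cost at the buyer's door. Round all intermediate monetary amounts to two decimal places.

FCA: the seller delivers export-cleared goods to the carrier; the buyer bears costs from that point.
Already in the invoice (seller's account under FCA): inland to port, export clearance — exclude.
CIF value = FCA price + origin terminal + freight + insurance = 65880.20 + 345.27 + 1921.05 + 417.14 = 68563.66
Ad valorem component: 68563.66 × 10.9% = 7473.44
Specific component: 9275 × 1.87 = 17344.25
Import duty = 7473.44 + 17344.25 = 24817.69
Buyer bears: origin terminal 345.27 + freight 1921.05 + insurance 417.14 + brokerage 407.08 + delivery 1587.06 + duty 24817.69 = 29495.29
Landed cost = invoice 65880.20 + 29495.29 = 95375.49

Total landed cost: USD 95375.49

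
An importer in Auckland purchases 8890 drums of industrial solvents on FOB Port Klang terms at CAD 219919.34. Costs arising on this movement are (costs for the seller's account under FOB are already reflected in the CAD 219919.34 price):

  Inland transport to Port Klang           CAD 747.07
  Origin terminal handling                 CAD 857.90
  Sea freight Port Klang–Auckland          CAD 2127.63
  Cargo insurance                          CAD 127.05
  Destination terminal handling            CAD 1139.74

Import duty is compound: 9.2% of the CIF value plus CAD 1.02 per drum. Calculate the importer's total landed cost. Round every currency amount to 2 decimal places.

FOB: the seller bears costs until goods are on board at the origin port; the buyer bears freight, insurance and all costs thereafter.
Already in the invoice (seller's account under FOB): inland to port, origin terminal — exclude.
CIF value = FOB price + freight + insurance = 219919.34 + 2127.63 + 127.05 = 222174.02
Ad valorem component: 222174.02 × 9.2% = 20440.01
Specific component: 8890 × 1.02 = 9067.80
Import duty = 20440.01 + 9067.80 = 29507.81
Buyer bears: freight 2127.63 + insurance 127.05 + destination terminal 1139.74 + duty 29507.81 = 32902.23
Landed cost = invoice 219919.34 + 32902.23 = 252821.57

Total landed cost: CAD 252821.57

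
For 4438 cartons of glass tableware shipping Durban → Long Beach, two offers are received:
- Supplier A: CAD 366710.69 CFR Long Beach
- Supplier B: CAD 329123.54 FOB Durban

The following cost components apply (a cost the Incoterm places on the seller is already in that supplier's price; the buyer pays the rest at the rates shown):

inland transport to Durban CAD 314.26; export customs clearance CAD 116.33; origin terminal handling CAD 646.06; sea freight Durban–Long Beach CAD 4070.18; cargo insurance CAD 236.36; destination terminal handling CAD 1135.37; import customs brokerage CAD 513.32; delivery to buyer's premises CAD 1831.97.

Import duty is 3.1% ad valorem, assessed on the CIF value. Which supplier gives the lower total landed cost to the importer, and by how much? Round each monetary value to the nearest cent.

Supplier A (CFR):
CIF value = CFR price + insurance = 366710.69 + 236.36 = 366947.05
Import duty = 366947.05 × 3.1% = 11375.36
Buyer bears (A): 236.36 + 1135.37 + 513.32 + 1831.97 = 3717.02
Landed cost (A) = invoice 366710.69 + 3717.02 + duty 11375.36 = 381803.07
Supplier B (FOB):
CIF value = FOB price + freight + insurance = 329123.54 + 4070.18 + 236.36 = 333430.08
Import duty = 333430.08 × 3.1% = 10336.33
Buyer bears (B): 4070.18 + 236.36 + 1135.37 + 513.32 + 1831.97 = 7787.20
Landed cost (B) = invoice 329123.54 + 7787.20 + duty 10336.33 = 347247.07
Difference = |381803.07 − 347247.07| = 34556.00

Supplier B is cheaper by CAD 34556.00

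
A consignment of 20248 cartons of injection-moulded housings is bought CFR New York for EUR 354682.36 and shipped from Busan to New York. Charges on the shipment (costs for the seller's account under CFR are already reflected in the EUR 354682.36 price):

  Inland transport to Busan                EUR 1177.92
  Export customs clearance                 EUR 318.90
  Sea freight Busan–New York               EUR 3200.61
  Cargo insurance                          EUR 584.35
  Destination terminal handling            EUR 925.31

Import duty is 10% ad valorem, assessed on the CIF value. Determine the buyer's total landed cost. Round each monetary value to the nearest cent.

CFR: the seller pays costs through ocean freight to the destination port, but not insurance.
Already in the invoice (seller's account under CFR): inland to port, export clearance, freight — exclude.
CIF value = CFR price + insurance = 354682.36 + 584.35 = 355266.71
Import duty = 355266.71 × 10% = 35526.67
Buyer bears: insurance 584.35 + destination terminal 925.31 + duty 35526.67 = 37036.33
Landed cost = invoice 354682.36 + 37036.33 = 391718.69

Total landed cost: EUR 391718.69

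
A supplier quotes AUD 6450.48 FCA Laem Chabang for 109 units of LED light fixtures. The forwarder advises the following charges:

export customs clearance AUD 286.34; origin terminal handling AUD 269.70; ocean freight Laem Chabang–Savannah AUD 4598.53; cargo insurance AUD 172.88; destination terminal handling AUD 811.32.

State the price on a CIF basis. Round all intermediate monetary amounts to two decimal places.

CIF price: AUD 11491.59

Not relevant to the conversion: export clearance — on the seller under both FCA and CIF; already in the FCA price and stays in the CIF price. destination terminal — on the buyer under both terms; not part of either seller's price.
From FCA to CIF, the seller additionally bears: origin terminal, freight, insurance.
CIF price = 6450.48 + 269.70 + 4598.53 + 172.88 = 11491.59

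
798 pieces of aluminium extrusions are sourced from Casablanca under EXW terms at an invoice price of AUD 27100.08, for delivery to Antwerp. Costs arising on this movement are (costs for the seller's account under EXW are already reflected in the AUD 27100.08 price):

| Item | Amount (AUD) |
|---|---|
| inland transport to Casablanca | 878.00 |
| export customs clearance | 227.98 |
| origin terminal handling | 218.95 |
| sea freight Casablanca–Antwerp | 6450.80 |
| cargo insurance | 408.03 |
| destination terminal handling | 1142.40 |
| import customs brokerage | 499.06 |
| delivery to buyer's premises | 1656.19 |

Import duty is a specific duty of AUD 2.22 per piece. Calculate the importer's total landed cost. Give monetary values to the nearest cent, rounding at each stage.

Total landed cost: AUD 40353.05

EXW: the seller makes goods available at their premises; the buyer bears all onward costs.
CIF value = EXW price + inland to port + export clearance + origin terminal + freight + insurance = 27100.08 + 878.00 + 227.98 + 218.95 + 6450.80 + 408.03 = 35283.84
Import duty = 798 × 2.22 = 1771.56
Buyer bears: inland to port 878.00 + export clearance 227.98 + origin terminal 218.95 + freight 6450.80 + insurance 408.03 + destination terminal 1142.40 + brokerage 499.06 + delivery 1656.19 + duty 1771.56 = 13252.97
Landed cost = invoice 27100.08 + 13252.97 = 40353.05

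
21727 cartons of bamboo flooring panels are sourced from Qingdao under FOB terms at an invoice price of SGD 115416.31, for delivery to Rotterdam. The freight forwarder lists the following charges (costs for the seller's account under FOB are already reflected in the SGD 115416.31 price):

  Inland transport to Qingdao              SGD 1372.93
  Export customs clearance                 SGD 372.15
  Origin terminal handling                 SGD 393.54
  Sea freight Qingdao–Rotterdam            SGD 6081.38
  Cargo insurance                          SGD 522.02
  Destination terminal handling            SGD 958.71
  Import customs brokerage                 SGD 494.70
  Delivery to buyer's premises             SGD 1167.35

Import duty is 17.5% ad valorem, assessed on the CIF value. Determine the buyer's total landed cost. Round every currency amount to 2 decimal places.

Total landed cost: SGD 145993.92

FOB: the seller bears costs until goods are on board at the origin port; the buyer bears freight, insurance and all costs thereafter.
Already in the invoice (seller's account under FOB): inland to port, export clearance, origin terminal — exclude.
CIF value = FOB price + freight + insurance = 115416.31 + 6081.38 + 522.02 = 122019.71
Import duty = 122019.71 × 17.5% = 21353.45
Buyer bears: freight 6081.38 + insurance 522.02 + destination terminal 958.71 + brokerage 494.70 + delivery 1167.35 + duty 21353.45 = 30577.61
Landed cost = invoice 115416.31 + 30577.61 = 145993.92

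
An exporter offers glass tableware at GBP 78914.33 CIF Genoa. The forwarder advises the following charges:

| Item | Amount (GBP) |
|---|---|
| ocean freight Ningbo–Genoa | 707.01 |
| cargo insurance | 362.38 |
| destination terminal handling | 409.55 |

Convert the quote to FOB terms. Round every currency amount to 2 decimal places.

Not relevant to the conversion: destination terminal — on the buyer under both terms; not part of either seller's price.
From CIF to FOB, the seller no longer bears: freight, insurance.
FOB price = 78914.33 − 707.01 − 362.38 = 77844.94

FOB price: GBP 77844.94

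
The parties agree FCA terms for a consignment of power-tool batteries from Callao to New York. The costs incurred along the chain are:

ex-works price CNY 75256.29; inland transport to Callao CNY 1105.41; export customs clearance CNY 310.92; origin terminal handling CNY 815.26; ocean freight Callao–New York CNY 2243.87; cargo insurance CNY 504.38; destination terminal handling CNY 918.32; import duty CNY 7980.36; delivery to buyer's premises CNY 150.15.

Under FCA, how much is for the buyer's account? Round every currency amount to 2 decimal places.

Buyer's account: CNY 12612.34

FCA: the seller delivers export-cleared goods to the carrier; the buyer bears costs from that point.
Seller's account: goods 75256.29 + inland to port 1105.41 + export clearance 310.92 = 76672.62
Buyer's account: origin terminal 815.26 + freight 2243.87 + insurance 504.38 + destination terminal 918.32 + duty 7980.36 + delivery 150.15 = 12612.34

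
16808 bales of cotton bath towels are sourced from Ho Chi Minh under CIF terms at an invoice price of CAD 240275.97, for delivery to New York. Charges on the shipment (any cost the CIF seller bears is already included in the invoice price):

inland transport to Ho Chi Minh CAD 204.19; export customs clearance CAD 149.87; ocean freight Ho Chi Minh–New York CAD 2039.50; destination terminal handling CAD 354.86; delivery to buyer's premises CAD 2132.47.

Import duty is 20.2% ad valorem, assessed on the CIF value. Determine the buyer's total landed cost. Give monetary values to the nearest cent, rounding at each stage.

Total landed cost: CAD 291299.05

CIF: the seller pays costs through ocean freight and marine insurance to the destination port.
Already in the invoice (seller's account under CIF): inland to port, export clearance, freight — exclude.
The CIF price already equals the CIF value: 240275.97
Import duty = 240275.97 × 20.2% = 48535.75
Buyer bears: destination terminal 354.86 + delivery 2132.47 + duty 48535.75 = 51023.08
Landed cost = invoice 240275.97 + 51023.08 = 291299.05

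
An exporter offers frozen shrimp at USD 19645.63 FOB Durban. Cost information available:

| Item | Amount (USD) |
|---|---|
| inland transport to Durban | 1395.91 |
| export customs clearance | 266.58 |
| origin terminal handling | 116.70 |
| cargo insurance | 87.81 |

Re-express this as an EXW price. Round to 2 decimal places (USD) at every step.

Not relevant to the conversion: insurance — on the buyer under both terms; not part of either seller's price.
From FOB to EXW, the seller no longer bears: inland to port, export clearance, origin terminal.
EXW price = 19645.63 − 1395.91 − 266.58 − 116.70 = 17866.44

EXW price: USD 17866.44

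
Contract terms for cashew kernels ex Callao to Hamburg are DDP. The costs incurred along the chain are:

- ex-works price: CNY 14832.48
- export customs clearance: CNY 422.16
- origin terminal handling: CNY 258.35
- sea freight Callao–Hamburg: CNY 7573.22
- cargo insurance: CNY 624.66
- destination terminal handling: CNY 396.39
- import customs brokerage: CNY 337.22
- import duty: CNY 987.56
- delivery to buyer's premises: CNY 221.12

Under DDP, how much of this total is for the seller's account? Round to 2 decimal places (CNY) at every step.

Seller's account: CNY 25653.16

DDP: the seller bears all costs including import duty.
Seller's account: goods 14832.48 + export clearance 422.16 + origin terminal 258.35 + freight 7573.22 + insurance 624.66 + destination terminal 396.39 + brokerage 337.22 + duty 987.56 + delivery 221.12 = 25653.16
Buyer's account: 0.00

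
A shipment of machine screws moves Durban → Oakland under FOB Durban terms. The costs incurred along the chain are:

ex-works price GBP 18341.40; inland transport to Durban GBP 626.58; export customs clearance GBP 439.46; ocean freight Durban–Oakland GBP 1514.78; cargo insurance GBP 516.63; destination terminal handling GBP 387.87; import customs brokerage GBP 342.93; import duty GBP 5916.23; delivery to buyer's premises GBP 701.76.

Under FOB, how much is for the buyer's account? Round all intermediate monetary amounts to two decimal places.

FOB: the seller bears costs until goods are on board at the origin port; the buyer bears freight, insurance and all costs thereafter.
Seller's account: goods 18341.40 + inland to port 626.58 + export clearance 439.46 = 19407.44
Buyer's account: freight 1514.78 + insurance 516.63 + destination terminal 387.87 + brokerage 342.93 + duty 5916.23 + delivery 701.76 = 9380.20

Buyer's account: GBP 9380.20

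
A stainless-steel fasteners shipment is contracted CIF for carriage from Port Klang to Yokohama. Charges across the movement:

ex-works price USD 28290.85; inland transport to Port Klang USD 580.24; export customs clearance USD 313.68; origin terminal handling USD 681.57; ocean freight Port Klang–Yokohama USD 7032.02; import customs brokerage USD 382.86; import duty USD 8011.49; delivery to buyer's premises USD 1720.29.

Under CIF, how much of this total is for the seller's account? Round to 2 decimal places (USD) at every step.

Seller's account: USD 36898.36

CIF: the seller pays costs through ocean freight and marine insurance to the destination port.
Seller's account: goods 28290.85 + inland to port 580.24 + export clearance 313.68 + origin terminal 681.57 + freight 7032.02 = 36898.36
Buyer's account: brokerage 382.86 + duty 8011.49 + delivery 1720.29 = 10114.64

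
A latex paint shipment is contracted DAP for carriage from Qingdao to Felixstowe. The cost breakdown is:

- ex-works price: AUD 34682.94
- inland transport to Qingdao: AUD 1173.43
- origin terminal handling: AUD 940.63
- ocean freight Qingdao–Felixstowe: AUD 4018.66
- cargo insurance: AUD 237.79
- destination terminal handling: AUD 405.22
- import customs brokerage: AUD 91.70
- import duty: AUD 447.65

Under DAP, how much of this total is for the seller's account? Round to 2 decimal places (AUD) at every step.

DAP: the seller bears all costs to the named destination except import duty and clearance.
Seller's account: goods 34682.94 + inland to port 1173.43 + origin terminal 940.63 + freight 4018.66 + insurance 237.79 + destination terminal 405.22 = 41458.67
Buyer's account: brokerage 91.70 + duty 447.65 = 539.35

Seller's account: AUD 41458.67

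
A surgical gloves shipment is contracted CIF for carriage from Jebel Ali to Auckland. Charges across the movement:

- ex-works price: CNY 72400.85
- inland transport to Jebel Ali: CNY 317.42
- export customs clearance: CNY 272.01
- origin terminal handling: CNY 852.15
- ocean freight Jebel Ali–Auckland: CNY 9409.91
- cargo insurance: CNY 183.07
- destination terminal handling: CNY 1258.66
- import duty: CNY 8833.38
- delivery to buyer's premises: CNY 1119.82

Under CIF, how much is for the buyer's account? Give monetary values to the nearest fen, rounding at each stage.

Buyer's account: CNY 11211.86

CIF: the seller pays costs through ocean freight and marine insurance to the destination port.
Seller's account: goods 72400.85 + inland to port 317.42 + export clearance 272.01 + origin terminal 852.15 + freight 9409.91 + insurance 183.07 = 83435.41
Buyer's account: destination terminal 1258.66 + duty 8833.38 + delivery 1119.82 = 11211.86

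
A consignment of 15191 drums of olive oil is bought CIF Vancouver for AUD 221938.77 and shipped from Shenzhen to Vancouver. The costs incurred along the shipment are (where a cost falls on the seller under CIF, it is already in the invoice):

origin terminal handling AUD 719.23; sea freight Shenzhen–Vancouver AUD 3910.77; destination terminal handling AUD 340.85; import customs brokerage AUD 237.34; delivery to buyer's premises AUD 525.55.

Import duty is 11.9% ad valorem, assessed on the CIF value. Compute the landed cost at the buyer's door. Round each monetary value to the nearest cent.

CIF: the seller pays costs through ocean freight and marine insurance to the destination port.
Already in the invoice (seller's account under CIF): origin terminal, freight — exclude.
The CIF price already equals the CIF value: 221938.77
Import duty = 221938.77 × 11.9% = 26410.71
Buyer bears: destination terminal 340.85 + brokerage 237.34 + delivery 525.55 + duty 26410.71 = 27514.45
Landed cost = invoice 221938.77 + 27514.45 = 249453.22

Total landed cost: AUD 249453.22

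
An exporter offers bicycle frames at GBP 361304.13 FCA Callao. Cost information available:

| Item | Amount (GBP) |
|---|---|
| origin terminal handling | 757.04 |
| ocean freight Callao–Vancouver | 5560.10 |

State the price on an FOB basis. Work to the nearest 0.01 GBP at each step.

Not relevant to the conversion: freight — on the buyer under both terms; not part of either seller's price.
From FCA to FOB, the seller additionally bears: origin terminal.
FOB price = 361304.13 + 757.04 = 362061.17

FOB price: GBP 362061.17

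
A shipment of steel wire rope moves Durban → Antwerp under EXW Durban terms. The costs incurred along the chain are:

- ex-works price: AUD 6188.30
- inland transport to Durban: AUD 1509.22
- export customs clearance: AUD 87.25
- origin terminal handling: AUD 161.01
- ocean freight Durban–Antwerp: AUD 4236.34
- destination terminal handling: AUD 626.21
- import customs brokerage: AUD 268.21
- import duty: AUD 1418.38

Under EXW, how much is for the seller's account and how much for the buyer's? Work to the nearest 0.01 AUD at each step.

EXW: the seller makes goods available at their premises; the buyer bears all onward costs.
Seller's account: goods 6188.30 = 6188.30
Buyer's account: inland to port 1509.22 + export clearance 87.25 + origin terminal 161.01 + freight 4236.34 + destination terminal 626.21 + brokerage 268.21 + duty 1418.38 = 8306.62

Seller: AUD 6188.30; buyer: AUD 8306.62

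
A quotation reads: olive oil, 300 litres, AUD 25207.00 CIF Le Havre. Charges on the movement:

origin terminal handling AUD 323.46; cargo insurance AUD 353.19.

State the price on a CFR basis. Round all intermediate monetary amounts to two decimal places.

Not relevant to the conversion: origin terminal — on the seller under both CIF and CFR; already in the CIF price and stays in the CFR price.
From CIF to CFR, the seller no longer bears: insurance.
CFR price = 25207.00 − 353.19 = 24853.81

CFR price: AUD 24853.81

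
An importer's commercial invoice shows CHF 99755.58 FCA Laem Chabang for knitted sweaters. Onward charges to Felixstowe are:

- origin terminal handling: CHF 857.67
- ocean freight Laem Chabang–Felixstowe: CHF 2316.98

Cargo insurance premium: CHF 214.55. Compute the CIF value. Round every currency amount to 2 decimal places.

CIF = FCA price + pre-shipment costs + freight + insurance
CIF = 99755.58 + 857.67 + 2316.98 + 214.55 = 103144.78

CIF value: CHF 103144.78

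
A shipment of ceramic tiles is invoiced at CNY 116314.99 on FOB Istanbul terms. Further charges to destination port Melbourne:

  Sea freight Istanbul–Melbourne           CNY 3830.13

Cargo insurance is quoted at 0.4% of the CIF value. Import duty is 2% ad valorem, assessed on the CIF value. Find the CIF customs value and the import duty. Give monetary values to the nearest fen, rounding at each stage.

Let C be the CIF value. C = FOB price + freight + 0.4% × C
C − 0.4% × C = 116314.99 + 3830.13
0.996 × C = 120145.12
C = 120145.12 / 0.996 = 120627.63
Insurance premium = 0.4% × 120627.63 = 482.51
Import duty = 120627.63 × 2% = 2412.55

CIF value: CNY 120627.63; import duty: CNY 2412.55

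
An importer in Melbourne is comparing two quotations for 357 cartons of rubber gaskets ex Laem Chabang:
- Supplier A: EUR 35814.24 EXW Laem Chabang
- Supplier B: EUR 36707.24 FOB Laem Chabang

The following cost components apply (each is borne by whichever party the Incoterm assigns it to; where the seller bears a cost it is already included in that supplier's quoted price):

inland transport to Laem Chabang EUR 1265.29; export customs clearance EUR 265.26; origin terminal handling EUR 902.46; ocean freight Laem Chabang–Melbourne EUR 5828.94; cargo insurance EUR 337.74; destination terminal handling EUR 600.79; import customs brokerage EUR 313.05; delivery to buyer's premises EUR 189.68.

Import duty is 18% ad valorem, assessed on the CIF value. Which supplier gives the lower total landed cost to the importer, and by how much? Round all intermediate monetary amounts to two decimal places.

Supplier A (EXW):
CIF value = EXW price + inland to port + export clearance + origin terminal + freight + insurance = 35814.24 + 1265.29 + 265.26 + 902.46 + 5828.94 + 337.74 = 44413.93
Import duty = 44413.93 × 18% = 7994.51
Buyer bears (A): 1265.29 + 265.26 + 902.46 + 5828.94 + 337.74 + 600.79 + 313.05 + 189.68 = 9703.21
Landed cost (A) = invoice 35814.24 + 9703.21 + duty 7994.51 = 53511.96
Supplier B (FOB):
CIF value = FOB price + freight + insurance = 36707.24 + 5828.94 + 337.74 = 42873.92
Import duty = 42873.92 × 18% = 7717.31
Buyer bears (B): 5828.94 + 337.74 + 600.79 + 313.05 + 189.68 = 7270.20
Landed cost (B) = invoice 36707.24 + 7270.20 + duty 7717.31 = 51694.75
Difference = |53511.96 − 51694.75| = 1817.21

Supplier B is cheaper by EUR 1817.21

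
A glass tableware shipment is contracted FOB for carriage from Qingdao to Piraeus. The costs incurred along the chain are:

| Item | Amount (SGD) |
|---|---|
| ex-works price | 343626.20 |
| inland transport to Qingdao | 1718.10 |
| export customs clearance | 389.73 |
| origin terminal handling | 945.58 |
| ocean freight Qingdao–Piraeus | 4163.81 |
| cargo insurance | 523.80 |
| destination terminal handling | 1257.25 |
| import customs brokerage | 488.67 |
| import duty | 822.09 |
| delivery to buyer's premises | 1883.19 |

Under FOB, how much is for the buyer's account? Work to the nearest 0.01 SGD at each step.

FOB: the seller bears costs until goods are on board at the origin port; the buyer bears freight, insurance and all costs thereafter.
Seller's account: goods 343626.20 + inland to port 1718.10 + export clearance 389.73 + origin terminal 945.58 = 346679.61
Buyer's account: freight 4163.81 + insurance 523.80 + destination terminal 1257.25 + brokerage 488.67 + duty 822.09 + delivery 1883.19 = 9138.81

Buyer's account: SGD 9138.81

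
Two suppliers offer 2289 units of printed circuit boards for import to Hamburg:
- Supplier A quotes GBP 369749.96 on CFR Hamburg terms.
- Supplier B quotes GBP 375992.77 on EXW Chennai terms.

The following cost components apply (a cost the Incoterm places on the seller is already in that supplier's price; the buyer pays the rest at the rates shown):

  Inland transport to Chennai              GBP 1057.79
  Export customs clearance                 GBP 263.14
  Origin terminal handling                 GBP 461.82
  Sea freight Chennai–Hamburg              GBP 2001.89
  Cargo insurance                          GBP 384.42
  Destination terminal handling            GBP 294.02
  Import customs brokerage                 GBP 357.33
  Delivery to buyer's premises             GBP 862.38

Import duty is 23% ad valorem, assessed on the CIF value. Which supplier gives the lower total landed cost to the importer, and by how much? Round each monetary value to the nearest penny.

Supplier A (CFR):
CIF value = CFR price + insurance = 369749.96 + 384.42 = 370134.38
Import duty = 370134.38 × 23% = 85130.91
Buyer bears (A): 384.42 + 294.02 + 357.33 + 862.38 = 1898.15
Landed cost (A) = invoice 369749.96 + 1898.15 + duty 85130.91 = 456779.02
Supplier B (EXW):
CIF value = EXW price + inland to port + export clearance + origin terminal + freight + insurance = 375992.77 + 1057.79 + 263.14 + 461.82 + 2001.89 + 384.42 = 380161.83
Import duty = 380161.83 × 23% = 87437.22
Buyer bears (B): 1057.79 + 263.14 + 461.82 + 2001.89 + 384.42 + 294.02 + 357.33 + 862.38 = 5682.79
Landed cost (B) = invoice 375992.77 + 5682.79 + duty 87437.22 = 469112.78
Difference = |456779.02 − 469112.78| = 12333.76

Supplier A is cheaper by GBP 12333.76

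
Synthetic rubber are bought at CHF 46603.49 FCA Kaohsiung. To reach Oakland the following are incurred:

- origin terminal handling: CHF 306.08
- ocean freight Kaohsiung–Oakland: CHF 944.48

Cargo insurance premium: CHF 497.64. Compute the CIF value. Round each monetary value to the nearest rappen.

CIF = FCA price + pre-shipment costs + freight + insurance
CIF = 46603.49 + 306.08 + 944.48 + 497.64 = 48351.69

CIF value: CHF 48351.69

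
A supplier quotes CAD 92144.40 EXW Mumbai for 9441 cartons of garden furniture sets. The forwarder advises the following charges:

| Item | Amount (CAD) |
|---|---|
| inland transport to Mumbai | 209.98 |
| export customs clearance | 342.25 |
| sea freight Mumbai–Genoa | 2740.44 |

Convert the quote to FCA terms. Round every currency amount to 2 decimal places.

Not relevant to the conversion: freight — on the buyer under both terms; not part of either seller's price.
From EXW to FCA, the seller additionally bears: inland to port, export clearance.
FCA price = 92144.40 + 209.98 + 342.25 = 92696.63

FCA price: CAD 92696.63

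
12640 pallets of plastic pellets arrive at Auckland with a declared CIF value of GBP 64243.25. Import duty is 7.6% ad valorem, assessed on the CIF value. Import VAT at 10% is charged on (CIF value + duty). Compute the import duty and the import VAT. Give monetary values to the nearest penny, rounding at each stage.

Import duty: GBP 4882.49; import VAT: GBP 6912.57

Import duty = 64243.25 × 7.6% = 4882.49
VAT base = CIF + duty = 64243.25 + 4882.49 = 69125.74
Import VAT = 69125.74 × 10% = 6912.57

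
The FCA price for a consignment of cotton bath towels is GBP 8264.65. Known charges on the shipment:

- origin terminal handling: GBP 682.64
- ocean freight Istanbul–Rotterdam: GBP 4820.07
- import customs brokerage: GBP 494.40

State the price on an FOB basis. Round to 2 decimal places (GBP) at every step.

FOB price: GBP 8947.29

Not relevant to the conversion: brokerage, freight — on the buyer under both terms; not part of either seller's price.
From FCA to FOB, the seller additionally bears: origin terminal.
FOB price = 8264.65 + 682.64 = 8947.29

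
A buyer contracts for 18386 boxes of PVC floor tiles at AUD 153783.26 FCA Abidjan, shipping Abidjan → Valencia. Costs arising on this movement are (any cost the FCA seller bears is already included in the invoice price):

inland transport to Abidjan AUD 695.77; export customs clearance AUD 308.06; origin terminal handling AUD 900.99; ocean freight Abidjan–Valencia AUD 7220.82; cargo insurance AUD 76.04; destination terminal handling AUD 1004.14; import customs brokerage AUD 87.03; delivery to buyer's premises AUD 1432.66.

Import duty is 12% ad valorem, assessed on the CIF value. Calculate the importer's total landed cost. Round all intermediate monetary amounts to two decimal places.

Total landed cost: AUD 183942.67

FCA: the seller delivers export-cleared goods to the carrier; the buyer bears costs from that point.
Already in the invoice (seller's account under FCA): inland to port, export clearance — exclude.
CIF value = FCA price + origin terminal + freight + insurance = 153783.26 + 900.99 + 7220.82 + 76.04 = 161981.11
Import duty = 161981.11 × 12% = 19437.73
Buyer bears: origin terminal 900.99 + freight 7220.82 + insurance 76.04 + destination terminal 1004.14 + brokerage 87.03 + delivery 1432.66 + duty 19437.73 = 30159.41
Landed cost = invoice 153783.26 + 30159.41 = 183942.67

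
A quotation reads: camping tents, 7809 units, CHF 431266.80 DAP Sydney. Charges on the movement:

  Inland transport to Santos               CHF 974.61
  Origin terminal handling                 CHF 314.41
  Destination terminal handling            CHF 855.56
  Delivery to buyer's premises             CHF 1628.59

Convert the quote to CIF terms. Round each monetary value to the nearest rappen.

Not relevant to the conversion: inland to port, origin terminal — on the seller under both DAP and CIF; already in the DAP price and stays in the CIF price.
From DAP to CIF, the seller no longer bears: destination terminal, delivery.
CIF price = 431266.80 − 855.56 − 1628.59 = 428782.65

CIF price: CHF 428782.65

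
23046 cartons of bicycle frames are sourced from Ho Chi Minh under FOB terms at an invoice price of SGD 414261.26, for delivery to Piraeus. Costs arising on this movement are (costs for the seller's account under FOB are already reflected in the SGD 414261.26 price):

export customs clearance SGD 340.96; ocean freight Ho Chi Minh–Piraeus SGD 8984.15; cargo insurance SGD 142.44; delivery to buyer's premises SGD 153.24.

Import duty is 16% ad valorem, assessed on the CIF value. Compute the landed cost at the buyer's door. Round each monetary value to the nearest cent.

FOB: the seller bears costs until goods are on board at the origin port; the buyer bears freight, insurance and all costs thereafter.
Already in the invoice (seller's account under FOB): export clearance — exclude.
CIF value = FOB price + freight + insurance = 414261.26 + 8984.15 + 142.44 = 423387.85
Import duty = 423387.85 × 16% = 67742.06
Buyer bears: freight 8984.15 + insurance 142.44 + delivery 153.24 + duty 67742.06 = 77021.89
Landed cost = invoice 414261.26 + 77021.89 = 491283.15

Total landed cost: SGD 491283.15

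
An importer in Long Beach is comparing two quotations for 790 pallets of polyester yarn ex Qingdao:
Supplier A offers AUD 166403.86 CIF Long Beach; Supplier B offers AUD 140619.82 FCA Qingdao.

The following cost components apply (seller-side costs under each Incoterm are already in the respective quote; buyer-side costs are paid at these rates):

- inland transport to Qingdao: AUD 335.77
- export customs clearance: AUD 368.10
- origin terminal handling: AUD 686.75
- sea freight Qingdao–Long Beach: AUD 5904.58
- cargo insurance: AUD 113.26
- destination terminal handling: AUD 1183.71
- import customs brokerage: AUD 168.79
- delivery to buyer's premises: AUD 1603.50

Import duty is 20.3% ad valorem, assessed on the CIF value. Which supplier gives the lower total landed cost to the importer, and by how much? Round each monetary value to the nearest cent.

Supplier B is cheaper by AUD 22952.57

Supplier A (CIF):
The CIF price already equals the CIF value: 166403.86
Import duty = 166403.86 × 20.3% = 33779.98
Buyer bears (A): 1183.71 + 168.79 + 1603.50 = 2956.00
Landed cost (A) = invoice 166403.86 + 2956.00 + duty 33779.98 = 203139.84
Supplier B (FCA):
CIF value = FCA price + origin terminal + freight + insurance = 140619.82 + 686.75 + 5904.58 + 113.26 = 147324.41
Import duty = 147324.41 × 20.3% = 29906.86
Buyer bears (B): 686.75 + 5904.58 + 113.26 + 1183.71 + 168.79 + 1603.50 = 9660.59
Landed cost (B) = invoice 140619.82 + 9660.59 + duty 29906.86 = 180187.27
Difference = |203139.84 − 180187.27| = 22952.57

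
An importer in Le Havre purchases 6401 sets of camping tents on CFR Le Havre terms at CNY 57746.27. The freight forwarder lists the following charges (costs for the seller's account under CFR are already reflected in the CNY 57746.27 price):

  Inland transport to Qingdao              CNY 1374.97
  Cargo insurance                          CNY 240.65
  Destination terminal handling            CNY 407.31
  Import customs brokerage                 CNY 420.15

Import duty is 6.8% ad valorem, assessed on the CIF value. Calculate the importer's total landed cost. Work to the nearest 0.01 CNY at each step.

CFR: the seller pays costs through ocean freight to the destination port, but not insurance.
Already in the invoice (seller's account under CFR): inland to port — exclude.
CIF value = CFR price + insurance = 57746.27 + 240.65 = 57986.92
Import duty = 57986.92 × 6.8% = 3943.11
Buyer bears: insurance 240.65 + destination terminal 407.31 + brokerage 420.15 + duty 3943.11 = 5011.22
Landed cost = invoice 57746.27 + 5011.22 = 62757.49

Total landed cost: CNY 62757.49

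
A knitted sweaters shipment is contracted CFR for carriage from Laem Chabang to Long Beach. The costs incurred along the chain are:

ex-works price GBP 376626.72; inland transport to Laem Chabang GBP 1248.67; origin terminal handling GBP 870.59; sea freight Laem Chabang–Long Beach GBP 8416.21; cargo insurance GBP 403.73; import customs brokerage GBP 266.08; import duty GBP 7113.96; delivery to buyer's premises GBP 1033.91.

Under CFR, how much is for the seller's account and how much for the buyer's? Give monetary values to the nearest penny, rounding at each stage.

CFR: the seller pays costs through ocean freight to the destination port, but not insurance.
Seller's account: goods 376626.72 + inland to port 1248.67 + origin terminal 870.59 + freight 8416.21 = 387162.19
Buyer's account: insurance 403.73 + brokerage 266.08 + duty 7113.96 + delivery 1033.91 = 8817.68

Seller: GBP 387162.19; buyer: GBP 8817.68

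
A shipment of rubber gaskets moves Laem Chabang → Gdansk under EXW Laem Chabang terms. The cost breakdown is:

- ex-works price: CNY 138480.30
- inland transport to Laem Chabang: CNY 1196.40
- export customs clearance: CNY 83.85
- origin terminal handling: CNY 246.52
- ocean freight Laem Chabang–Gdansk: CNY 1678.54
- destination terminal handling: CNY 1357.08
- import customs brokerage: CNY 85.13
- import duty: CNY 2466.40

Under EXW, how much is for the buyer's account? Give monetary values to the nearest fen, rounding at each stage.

EXW: the seller makes goods available at their premises; the buyer bears all onward costs.
Seller's account: goods 138480.30 = 138480.30
Buyer's account: inland to port 1196.40 + export clearance 83.85 + origin terminal 246.52 + freight 1678.54 + destination terminal 1357.08 + brokerage 85.13 + duty 2466.40 = 7113.92

Buyer's account: CNY 7113.92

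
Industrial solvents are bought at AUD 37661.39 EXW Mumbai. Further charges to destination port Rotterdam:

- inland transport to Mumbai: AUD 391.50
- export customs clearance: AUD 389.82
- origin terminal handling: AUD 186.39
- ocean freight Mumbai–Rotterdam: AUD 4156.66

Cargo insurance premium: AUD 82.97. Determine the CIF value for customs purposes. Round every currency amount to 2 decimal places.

CIF value: AUD 42868.73

CIF = EXW price + pre-shipment costs + freight + insurance
CIF = 37661.39 + 391.50 + 389.82 + 186.39 + 4156.66 + 82.97 = 42868.73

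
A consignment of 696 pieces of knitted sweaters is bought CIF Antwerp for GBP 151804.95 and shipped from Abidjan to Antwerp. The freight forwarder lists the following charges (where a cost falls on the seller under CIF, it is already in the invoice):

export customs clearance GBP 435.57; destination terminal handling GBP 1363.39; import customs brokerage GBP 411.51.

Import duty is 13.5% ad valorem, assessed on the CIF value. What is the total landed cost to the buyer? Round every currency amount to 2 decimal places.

Total landed cost: GBP 174073.52

CIF: the seller pays costs through ocean freight and marine insurance to the destination port.
Already in the invoice (seller's account under CIF): export clearance — exclude.
The CIF price already equals the CIF value: 151804.95
Import duty = 151804.95 × 13.5% = 20493.67
Buyer bears: destination terminal 1363.39 + brokerage 411.51 + duty 20493.67 = 22268.57
Landed cost = invoice 151804.95 + 22268.57 = 174073.52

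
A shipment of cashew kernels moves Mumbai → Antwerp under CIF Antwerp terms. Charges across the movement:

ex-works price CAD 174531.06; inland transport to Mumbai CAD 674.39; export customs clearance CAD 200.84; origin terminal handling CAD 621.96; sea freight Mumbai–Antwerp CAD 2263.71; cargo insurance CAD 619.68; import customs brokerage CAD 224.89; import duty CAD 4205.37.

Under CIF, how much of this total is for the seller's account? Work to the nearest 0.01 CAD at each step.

CIF: the seller pays costs through ocean freight and marine insurance to the destination port.
Seller's account: goods 174531.06 + inland to port 674.39 + export clearance 200.84 + origin terminal 621.96 + freight 2263.71 + insurance 619.68 = 178911.64
Buyer's account: brokerage 224.89 + duty 4205.37 = 4430.26

Seller's account: CAD 178911.64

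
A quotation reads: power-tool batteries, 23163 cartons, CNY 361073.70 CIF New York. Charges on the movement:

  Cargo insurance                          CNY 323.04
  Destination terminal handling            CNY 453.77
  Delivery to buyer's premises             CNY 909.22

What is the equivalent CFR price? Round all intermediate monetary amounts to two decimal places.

Not relevant to the conversion: delivery, destination terminal — on the buyer under both terms; not part of either seller's price.
From CIF to CFR, the seller no longer bears: insurance.
CFR price = 361073.70 − 323.04 = 360750.66

CFR price: CNY 360750.66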